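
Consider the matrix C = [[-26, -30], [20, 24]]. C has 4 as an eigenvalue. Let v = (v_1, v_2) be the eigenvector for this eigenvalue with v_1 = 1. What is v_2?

C − 4I = [[-30, -30], [20, 20]].
Solving (C − 4I)v = 0 gives the eigenspace spanned by (1, -1).
With v_1 = 1, v = (1, -1), so v_2 = -1.

-1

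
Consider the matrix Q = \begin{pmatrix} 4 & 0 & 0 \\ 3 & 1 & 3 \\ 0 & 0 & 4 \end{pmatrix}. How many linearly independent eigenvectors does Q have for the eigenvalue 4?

Q − 4I = [[0, 0, 0], [3, -3, 3], [0, 0, 0]].
This matrix has rank 1, so its null space has dimension 3 − 1 = 2.

2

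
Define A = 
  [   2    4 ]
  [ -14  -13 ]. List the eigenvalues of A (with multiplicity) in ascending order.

Characteristic polynomial: p(r) = r^2 + 11r + 30 = (r + 5)(r + 6).
Roots (with multiplicity): -6, -5.

-6, -5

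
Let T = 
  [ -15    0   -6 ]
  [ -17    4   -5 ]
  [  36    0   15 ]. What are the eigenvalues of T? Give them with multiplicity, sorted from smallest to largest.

Characteristic polynomial: p(λ) = λ^3 - 4λ^2 - 9λ + 36 = (λ - 4)(λ - 3)(λ + 3).
Roots (with multiplicity): -3, 3, 4.

-3, 3, 4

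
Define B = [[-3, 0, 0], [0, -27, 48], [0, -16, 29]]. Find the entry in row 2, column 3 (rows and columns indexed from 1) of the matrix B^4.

Characteristic polynomial: r^3 + r^2 - 21r - 45 = (r - 5)(r + 3)^2, so the eigenvalues are -3, -3, 5.
r=-3: eigenvector (0, 2, 1).
r=5: eigenvector (0, -3, -2).
r=-3: eigenvector (1, 0, 0).
P = [[0, 0, 1], [2, -3, 0], [1, -2, 0]], D = diag(-3, 5, -3), P⁻¹ = [[0, 2, -3], [0, 1, -2], [1, 0, 0]].
B⁴ = P·diag(81, 625, 81)·P⁻¹ = [[81, 0, 0], [0, -1551, 3264], [0, -1088, 2257]].
The requested entry is 3264.

3264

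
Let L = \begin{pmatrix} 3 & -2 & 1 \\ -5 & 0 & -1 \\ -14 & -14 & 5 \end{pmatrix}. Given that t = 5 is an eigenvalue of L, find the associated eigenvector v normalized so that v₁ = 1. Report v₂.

-1

L − 5I = [[-2, -2, 1], [-5, -5, -1], [-14, -14, 0]].
Solving (L − 5I)v = 0 gives the eigenspace spanned by (1, -1, 0).
With v₁ = 1, v = (1, -1, 0), so v₂ = -1.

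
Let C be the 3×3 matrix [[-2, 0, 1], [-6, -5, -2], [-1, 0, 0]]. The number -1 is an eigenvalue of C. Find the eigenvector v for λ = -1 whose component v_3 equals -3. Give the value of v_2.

C + 1I = [[-1, 0, 1], [-6, -4, -2], [-1, 0, 1]].
Solving (C + 1I)v = 0 gives the eigenspace spanned by (-3, 6, -3).
With v_3 = -3, v = (-3, 6, -3), so v_2 = 6.

6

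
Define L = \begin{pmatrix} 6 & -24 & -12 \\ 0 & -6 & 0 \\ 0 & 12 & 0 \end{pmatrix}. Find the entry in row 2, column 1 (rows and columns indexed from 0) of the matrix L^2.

Characteristic polynomial: λ^3 - 36λ = λ(λ - 6)(λ + 6), so the eigenvalues are -6, 0, 6.
λ=6: eigenvector (1, 0, 0).
λ=-6: eigenvector (0, 1, -2).
λ=0: eigenvector (2, 0, 1).
P = [[1, 0, 2], [0, 1, 0], [0, -2, 1]], D = diag(6, -6, 0), P⁻¹ = [[1, -4, -2], [0, 1, 0], [0, 2, 1]].
L² = P·diag(36, 36, 0)·P⁻¹ = [[36, -144, -72], [0, 36, 0], [0, -72, 0]].
The requested entry is -72.

-72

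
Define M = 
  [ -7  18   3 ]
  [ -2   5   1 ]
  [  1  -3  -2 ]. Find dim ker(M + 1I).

1

M + 1I = [[-6, 18, 3], [-2, 6, 1], [1, -3, -1]].
This matrix has rank 2, so its null space has dimension 3 − 2 = 1.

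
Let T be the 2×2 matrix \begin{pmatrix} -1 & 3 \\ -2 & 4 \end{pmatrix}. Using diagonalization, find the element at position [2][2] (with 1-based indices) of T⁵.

94

Characteristic polynomial: μ^2 - 3μ + 2 = (μ - 2)(μ - 1), so the eigenvalues are 1, 2.
μ=1: eigenvector (3, 2).
μ=2: eigenvector (1, 1).
P = [[3, 1], [2, 1]], D = diag(1, 2), P⁻¹ = [[1, -1], [-2, 3]].
T⁵ = P·diag(1, 32)·P⁻¹ = [[-61, 93], [-62, 94]].
The requested entry is 94.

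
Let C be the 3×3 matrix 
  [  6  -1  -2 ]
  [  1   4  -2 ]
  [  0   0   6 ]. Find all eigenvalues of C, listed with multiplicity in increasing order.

5, 5, 6

Characteristic polynomial: p(r) = r^3 - 16r^2 + 85r - 150 = (r - 6)(r - 5)^2.
Roots (with multiplicity): 5, 5, 6.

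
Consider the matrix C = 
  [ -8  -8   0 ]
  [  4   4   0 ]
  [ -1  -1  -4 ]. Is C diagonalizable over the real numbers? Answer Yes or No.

Characteristic polynomial: p(r) = r^3 + 8r^2 + 16r = r(r + 4)^2.
r = -4 has algebraic multiplicity 2; rank(C + 4I) = 2, so geometric multiplicity = 1.
Geometric multiplicity < algebraic multiplicity, so C is not diagonalizable.

No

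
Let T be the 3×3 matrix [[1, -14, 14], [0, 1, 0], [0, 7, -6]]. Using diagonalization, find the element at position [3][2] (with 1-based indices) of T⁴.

Characteristic polynomial: s^3 + 4s^2 - 11s + 6 = (s - 1)^2(s + 6), so the eigenvalues are -6, 1, 1.
s=1: eigenvector (1, -2, -2).
s=1: eigenvector (0, 1, 1).
s=-6: eigenvector (-2, 0, 1).
P = [[1, 0, -2], [-2, 1, 0], [-2, 1, 1]], D = diag(1, 1, -6), P⁻¹ = [[1, -2, 2], [2, -3, 4], [0, -1, 1]].
T⁴ = P·diag(1, 1, 1296)·P⁻¹ = [[1, 2590, -2590], [0, 1, 0], [0, -1295, 1296]].
The requested entry is -1295.

-1295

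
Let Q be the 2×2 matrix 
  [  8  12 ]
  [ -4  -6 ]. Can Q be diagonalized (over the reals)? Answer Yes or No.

Yes

Characteristic polynomial: p(μ) = μ^2 - 2μ = μ(μ - 2).
All 2 eigenvalues are distinct, so Q is diagonalizable.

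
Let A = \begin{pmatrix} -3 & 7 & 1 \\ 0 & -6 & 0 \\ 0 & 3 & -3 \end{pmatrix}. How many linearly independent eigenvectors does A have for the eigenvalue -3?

A + 3I = [[0, 7, 1], [0, -3, 0], [0, 3, 0]].
This matrix has rank 2, so its null space has dimension 3 − 2 = 1.

1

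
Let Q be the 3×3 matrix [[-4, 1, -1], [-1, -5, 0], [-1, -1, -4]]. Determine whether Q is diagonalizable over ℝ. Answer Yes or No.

No

Characteristic polynomial: p(r) = r^3 + 13r^2 + 56r + 80 = (r + 4)^2(r + 5).
r = -4 has algebraic multiplicity 2; rank(Q + 4I) = 2, so geometric multiplicity = 1.
Geometric multiplicity < algebraic multiplicity, so Q is not diagonalizable.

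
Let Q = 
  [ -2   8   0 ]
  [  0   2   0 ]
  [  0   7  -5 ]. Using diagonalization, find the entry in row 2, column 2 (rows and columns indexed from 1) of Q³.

Characteristic polynomial: μ^3 + 5μ^2 - 4μ - 20 = (μ - 2)(μ + 2)(μ + 5), so the eigenvalues are -5, -2, 2.
μ=-2: eigenvector (1, 0, 0).
μ=2: eigenvector (2, 1, 1).
μ=-5: eigenvector (0, 0, 1).
P = [[1, 2, 0], [0, 1, 0], [0, 1, 1]], D = diag(-2, 2, -5), P⁻¹ = [[1, -2, 0], [0, 1, 0], [0, -1, 1]].
Q³ = P·diag(-8, 8, -125)·P⁻¹ = [[-8, 32, 0], [0, 8, 0], [0, 133, -125]].
The requested entry is 8.

8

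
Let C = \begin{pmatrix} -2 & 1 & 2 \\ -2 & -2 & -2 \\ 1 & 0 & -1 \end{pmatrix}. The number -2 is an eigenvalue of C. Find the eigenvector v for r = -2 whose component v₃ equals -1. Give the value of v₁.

1

C + 2I = [[0, 1, 2], [-2, 0, -2], [1, 0, 1]].
Solving (C + 2I)v = 0 gives the eigenspace spanned by (1, 2, -1).
With v₃ = -1, v = (1, 2, -1), so v₁ = 1.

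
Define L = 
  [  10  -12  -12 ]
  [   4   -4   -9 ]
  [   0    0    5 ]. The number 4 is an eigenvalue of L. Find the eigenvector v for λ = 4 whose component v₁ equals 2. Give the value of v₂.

L − 4I = [[6, -12, -12], [4, -8, -9], [0, 0, 1]].
Solving (L − 4I)v = 0 gives the eigenspace spanned by (2, 1, 0).
With v₁ = 2, v = (2, 1, 0), so v₂ = 1.

1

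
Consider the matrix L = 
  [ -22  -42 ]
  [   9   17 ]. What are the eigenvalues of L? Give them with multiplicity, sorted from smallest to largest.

Characteristic polynomial: p(s) = s^2 + 5s + 4 = (s + 1)(s + 4).
Roots (with multiplicity): -4, -1.

-4, -1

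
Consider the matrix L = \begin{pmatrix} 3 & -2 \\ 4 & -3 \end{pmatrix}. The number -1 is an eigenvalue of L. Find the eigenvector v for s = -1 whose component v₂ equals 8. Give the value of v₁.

4

L + 1I = [[4, -2], [4, -2]].
Solving (L + 1I)v = 0 gives the eigenspace spanned by (4, 8).
With v₂ = 8, v = (4, 8), so v₁ = 4.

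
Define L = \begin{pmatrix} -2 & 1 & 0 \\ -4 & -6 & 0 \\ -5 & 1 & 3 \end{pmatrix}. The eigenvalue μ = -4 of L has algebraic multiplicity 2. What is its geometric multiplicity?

L + 4I = [[2, 1, 0], [-4, -2, 0], [-5, 1, 7]].
This matrix has rank 2, so its null space has dimension 3 − 2 = 1.

1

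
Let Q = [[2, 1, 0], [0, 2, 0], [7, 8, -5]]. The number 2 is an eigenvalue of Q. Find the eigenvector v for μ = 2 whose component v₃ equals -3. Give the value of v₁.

Q − 2I = [[0, 1, 0], [0, 0, 0], [7, 8, -7]].
Solving (Q − 2I)v = 0 gives the eigenspace spanned by (-3, 0, -3).
With v₃ = -3, v = (-3, 0, -3), so v₁ = -3.

-3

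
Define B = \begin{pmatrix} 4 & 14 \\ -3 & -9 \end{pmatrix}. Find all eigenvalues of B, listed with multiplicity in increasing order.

-3, -2

Characteristic polynomial: p(μ) = μ^2 + 5μ + 6 = (μ + 2)(μ + 3).
Roots (with multiplicity): -3, -2.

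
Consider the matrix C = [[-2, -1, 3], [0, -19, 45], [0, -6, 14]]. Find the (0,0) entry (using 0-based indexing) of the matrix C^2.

4

Characteristic polynomial: λ^3 + 7λ^2 + 14λ + 8 = (λ + 1)(λ + 2)(λ + 4), so the eigenvalues are -4, -2, -1.
λ=-2: eigenvector (1, 0, 0).
λ=-1: eigenvector (-1, -5, -2).
λ=-4: eigenvector (0, 3, 1).
P = [[1, -1, 0], [0, -5, 3], [0, -2, 1]], D = diag(-2, -1, -4), P⁻¹ = [[1, 1, -3], [0, 1, -3], [0, 2, -5]].
C² = P·diag(4, 1, 16)·P⁻¹ = [[4, 3, -9], [0, 91, -225], [0, 30, -74]].
The requested entry is 4.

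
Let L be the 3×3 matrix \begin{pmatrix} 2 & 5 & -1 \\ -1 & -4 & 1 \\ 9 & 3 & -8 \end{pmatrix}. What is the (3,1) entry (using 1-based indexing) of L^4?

-2637

Characteristic polynomial: λ^3 + 10λ^2 + 19λ - 30 = (λ - 1)(λ + 5)(λ + 6), so the eigenvalues are -6, -5, 1.
λ=-5: eigenvector (1, -1, 2).
λ=-6: eigenvector (-1, 1, -3).
λ=1: eigenvector (1, 0, 1).
P = [[1, -1, 1], [-1, 1, 0], [2, -3, 1]], D = diag(-5, -6, 1), P⁻¹ = [[1, -2, -1], [1, -1, -1], [1, 1, 0]].
L⁴ = P·diag(625, 1296, 1)·P⁻¹ = [[-670, 47, 671], [671, -46, -671], [-2637, 1389, 2638]].
The requested entry is -2637.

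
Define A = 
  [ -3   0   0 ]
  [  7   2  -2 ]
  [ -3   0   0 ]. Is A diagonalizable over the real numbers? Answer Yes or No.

Yes

Characteristic polynomial: p(r) = r^3 + r^2 - 6r = r(r - 2)(r + 3).
All 3 eigenvalues are distinct, so A is diagonalizable.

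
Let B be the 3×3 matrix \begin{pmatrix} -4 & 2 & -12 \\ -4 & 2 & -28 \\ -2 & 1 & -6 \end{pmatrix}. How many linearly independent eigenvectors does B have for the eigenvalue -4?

B + 4I = [[0, 2, -12], [-4, 6, -28], [-2, 1, -2]].
This matrix has rank 2, so its null space has dimension 3 − 2 = 1.

1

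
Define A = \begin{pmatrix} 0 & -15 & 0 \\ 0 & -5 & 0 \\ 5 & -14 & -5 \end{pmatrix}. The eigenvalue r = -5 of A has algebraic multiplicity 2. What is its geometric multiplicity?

A + 5I = [[5, -15, 0], [0, 0, 0], [5, -14, 0]].
This matrix has rank 2, so its null space has dimension 3 − 2 = 1.

1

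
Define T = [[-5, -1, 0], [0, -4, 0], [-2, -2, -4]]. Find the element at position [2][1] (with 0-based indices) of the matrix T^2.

Characteristic polynomial: λ^3 + 13λ^2 + 56λ + 80 = (λ + 4)^2(λ + 5), so the eigenvalues are -5, -4, -4.
λ=-4: eigenvector (-1, 1, -1).
λ=-5: eigenvector (1, 0, 2).
λ=-4: eigenvector (0, 0, 1).
P = [[-1, 1, 0], [1, 0, 0], [-1, 2, 1]], D = diag(-4, -5, -4), P⁻¹ = [[0, 1, 0], [1, 1, 0], [-2, -1, 1]].
T² = P·diag(16, 25, 16)·P⁻¹ = [[25, 9, 0], [0, 16, 0], [18, 18, 16]].
The requested entry is 18.

18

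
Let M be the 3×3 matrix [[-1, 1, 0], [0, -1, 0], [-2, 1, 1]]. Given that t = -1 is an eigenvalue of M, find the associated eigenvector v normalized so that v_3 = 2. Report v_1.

2

M + 1I = [[0, 1, 0], [0, 0, 0], [-2, 1, 2]].
Solving (M + 1I)v = 0 gives the eigenspace spanned by (2, 0, 2).
With v_3 = 2, v = (2, 0, 2), so v_1 = 2.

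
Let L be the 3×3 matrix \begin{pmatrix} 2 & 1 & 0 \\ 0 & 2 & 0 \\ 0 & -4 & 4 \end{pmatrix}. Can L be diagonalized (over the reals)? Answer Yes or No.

Characteristic polynomial: p(r) = r^3 - 8r^2 + 20r - 16 = (r - 4)(r - 2)^2.
r = 2 has algebraic multiplicity 2; rank(L − 2I) = 2, so geometric multiplicity = 1.
Geometric multiplicity < algebraic multiplicity, so L is not diagonalizable.

No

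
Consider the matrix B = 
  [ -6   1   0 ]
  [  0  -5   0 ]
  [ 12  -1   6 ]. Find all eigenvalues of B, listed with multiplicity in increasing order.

Characteristic polynomial: p(μ) = μ^3 + 5μ^2 - 36μ - 180 = (μ - 6)(μ + 5)(μ + 6).
Roots (with multiplicity): -6, -5, 6.

-6, -5, 6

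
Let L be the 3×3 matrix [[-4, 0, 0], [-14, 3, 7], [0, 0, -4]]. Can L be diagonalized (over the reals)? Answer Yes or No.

Yes

Characteristic polynomial: p(r) = r^3 + 5r^2 - 8r - 48 = (r - 3)(r + 4)^2.
r = -4 has algebraic multiplicity 2; rank(L + 4I) = 1, so geometric multiplicity = 2.
Every eigenvalue has geometric = algebraic multiplicity, so L is diagonalizable.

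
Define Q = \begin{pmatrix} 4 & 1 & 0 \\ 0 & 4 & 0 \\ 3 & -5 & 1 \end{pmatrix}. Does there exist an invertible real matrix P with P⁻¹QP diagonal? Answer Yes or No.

Characteristic polynomial: p(λ) = λ^3 - 9λ^2 + 24λ - 16 = (λ - 4)^2(λ - 1).
λ = 4 has algebraic multiplicity 2; rank(Q − 4I) = 2, so geometric multiplicity = 1.
Geometric multiplicity < algebraic multiplicity, so Q is not diagonalizable.

No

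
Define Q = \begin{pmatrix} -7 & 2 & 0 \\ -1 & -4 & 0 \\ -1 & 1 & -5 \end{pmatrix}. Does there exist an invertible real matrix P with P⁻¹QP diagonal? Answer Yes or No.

Characteristic polynomial: p(t) = t^3 + 16t^2 + 85t + 150 = (t + 5)^2(t + 6).
t = -5 has algebraic multiplicity 2; rank(Q + 5I) = 1, so geometric multiplicity = 2.
Every eigenvalue has geometric = algebraic multiplicity, so Q is diagonalizable.

Yes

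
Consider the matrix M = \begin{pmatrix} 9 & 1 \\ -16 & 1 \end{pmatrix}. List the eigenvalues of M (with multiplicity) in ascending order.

Characteristic polynomial: p(t) = t^2 - 10t + 25 = (t - 5)^2.
Roots (with multiplicity): 5, 5.

5, 5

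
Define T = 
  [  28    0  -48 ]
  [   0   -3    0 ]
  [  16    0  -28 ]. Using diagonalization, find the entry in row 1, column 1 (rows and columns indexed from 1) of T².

Characteristic polynomial: s^3 + 3s^2 - 16s - 48 = (s - 4)(s + 3)(s + 4), so the eigenvalues are -4, -3, 4.
s=-4: eigenvector (3, 0, 2).
s=4: eigenvector (-2, 0, -1).
s=-3: eigenvector (0, 1, 0).
P = [[3, -2, 0], [0, 0, 1], [2, -1, 0]], D = diag(-4, 4, -3), P⁻¹ = [[-1, 0, 2], [-2, 0, 3], [0, 1, 0]].
T² = P·diag(16, 16, 9)·P⁻¹ = [[16, 0, 0], [0, 9, 0], [0, 0, 16]].
The requested entry is 16.

16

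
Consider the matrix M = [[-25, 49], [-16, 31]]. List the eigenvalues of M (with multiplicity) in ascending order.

Characteristic polynomial: p(t) = t^2 - 6t + 9 = (t - 3)^2.
Roots (with multiplicity): 3, 3.

3, 3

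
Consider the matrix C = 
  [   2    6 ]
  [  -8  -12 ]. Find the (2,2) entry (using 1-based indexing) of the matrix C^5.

-28032

Characteristic polynomial: r^2 + 10r + 24 = (r + 4)(r + 6), so the eigenvalues are -6, -4.
r=-4: eigenvector (1, -1).
r=-6: eigenvector (-3, 4).
P = [[1, -3], [-1, 4]], D = diag(-4, -6), P⁻¹ = [[4, 3], [1, 1]].
C⁵ = P·diag(-1024, -7776)·P⁻¹ = [[19232, 20256], [-27008, -28032]].
The requested entry is -28032.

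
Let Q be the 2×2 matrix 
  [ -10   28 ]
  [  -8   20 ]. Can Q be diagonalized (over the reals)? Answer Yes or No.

Characteristic polynomial: p(λ) = λ^2 - 10λ + 24 = (λ - 6)(λ - 4).
All 2 eigenvalues are distinct, so Q is diagonalizable.

Yes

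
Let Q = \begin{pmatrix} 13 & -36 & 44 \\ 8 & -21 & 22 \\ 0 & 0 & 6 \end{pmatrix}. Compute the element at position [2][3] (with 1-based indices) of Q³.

Characteristic polynomial: t^3 + 2t^2 - 33t - 90 = (t - 6)(t + 3)(t + 5), so the eigenvalues are -5, -3, 6.
t=-3: eigenvector (9, 4, 0).
t=-5: eigenvector (2, 1, 0).
t=6: eigenvector (4, 2, 1).
P = [[9, 2, 4], [4, 1, 2], [0, 0, 1]], D = diag(-3, -5, 6), P⁻¹ = [[1, -2, 0], [-4, 9, -2], [0, 0, 1]].
Q³ = P·diag(-27, -125, 216)·P⁻¹ = [[757, -1764, 1364], [392, -909, 682], [0, 0, 216]].
The requested entry is 682.

682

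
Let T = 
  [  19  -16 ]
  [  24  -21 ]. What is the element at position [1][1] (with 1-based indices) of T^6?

-29063

Characteristic polynomial: μ^2 + 2μ - 15 = (μ - 3)(μ + 5), so the eigenvalues are -5, 3.
μ=3: eigenvector (1, 1).
μ=-5: eigenvector (-2, -3).
P = [[1, -2], [1, -3]], D = diag(3, -5), P⁻¹ = [[3, -2], [1, -1]].
T⁶ = P·diag(729, 15625)·P⁻¹ = [[-29063, 29792], [-44688, 45417]].
The requested entry is -29063.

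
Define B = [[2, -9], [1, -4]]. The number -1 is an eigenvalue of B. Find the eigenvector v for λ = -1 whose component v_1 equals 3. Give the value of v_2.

B + 1I = [[3, -9], [1, -3]].
Solving (B + 1I)v = 0 gives the eigenspace spanned by (3, 1).
With v_1 = 3, v = (3, 1), so v_2 = 1.

1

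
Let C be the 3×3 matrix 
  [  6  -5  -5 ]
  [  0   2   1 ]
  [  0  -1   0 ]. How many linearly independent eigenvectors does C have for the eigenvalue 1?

C − 1I = [[5, -5, -5], [0, 1, 1], [0, -1, -1]].
This matrix has rank 2, so its null space has dimension 3 − 2 = 1.

1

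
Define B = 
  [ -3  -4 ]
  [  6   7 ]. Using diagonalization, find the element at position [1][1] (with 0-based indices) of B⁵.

727

Characteristic polynomial: μ^2 - 4μ + 3 = (μ - 3)(μ - 1), so the eigenvalues are 1, 3.
μ=3: eigenvector (-2, 3).
μ=1: eigenvector (1, -1).
P = [[-2, 1], [3, -1]], D = diag(3, 1), P⁻¹ = [[1, 1], [3, 2]].
B⁵ = P·diag(243, 1)·P⁻¹ = [[-483, -484], [726, 727]].
The requested entry is 727.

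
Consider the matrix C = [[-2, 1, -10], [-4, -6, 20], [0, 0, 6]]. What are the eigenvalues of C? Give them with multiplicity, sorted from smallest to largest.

-4, -4, 6

Characteristic polynomial: p(λ) = λ^3 + 2λ^2 - 32λ - 96 = (λ - 6)(λ + 4)^2.
Roots (with multiplicity): -4, -4, 6.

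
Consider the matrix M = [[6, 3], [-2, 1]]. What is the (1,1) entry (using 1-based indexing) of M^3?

138

Characteristic polynomial: λ^2 - 7λ + 12 = (λ - 4)(λ - 3), so the eigenvalues are 3, 4.
λ=4: eigenvector (3, -2).
λ=3: eigenvector (1, -1).
P = [[3, 1], [-2, -1]], D = diag(4, 3), P⁻¹ = [[1, 1], [-2, -3]].
M³ = P·diag(64, 27)·P⁻¹ = [[138, 111], [-74, -47]].
The requested entry is 138.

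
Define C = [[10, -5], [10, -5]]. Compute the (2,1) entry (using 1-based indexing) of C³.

250

Characteristic polynomial: t^2 - 5t = t(t - 5), so the eigenvalues are 0, 5.
t=0: eigenvector (-1, -2).
t=5: eigenvector (1, 1).
P = [[-1, 1], [-2, 1]], D = diag(0, 5), P⁻¹ = [[1, -1], [2, -1]].
C³ = P·diag(0, 125)·P⁻¹ = [[250, -125], [250, -125]].
The requested entry is 250.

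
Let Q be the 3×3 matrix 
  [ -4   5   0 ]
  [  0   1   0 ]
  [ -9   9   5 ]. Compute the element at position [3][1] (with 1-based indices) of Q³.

-189

Characteristic polynomial: s^3 - 2s^2 - 19s + 20 = (s - 5)(s - 1)(s + 4), so the eigenvalues are -4, 1, 5.
s=1: eigenvector (1, 1, 0).
s=-4: eigenvector (1, 0, 1).
s=5: eigenvector (0, 0, 1).
P = [[1, 1, 0], [1, 0, 0], [0, 1, 1]], D = diag(1, -4, 5), P⁻¹ = [[0, 1, 0], [1, -1, 0], [-1, 1, 1]].
Q³ = P·diag(1, -64, 125)·P⁻¹ = [[-64, 65, 0], [0, 1, 0], [-189, 189, 125]].
The requested entry is -189.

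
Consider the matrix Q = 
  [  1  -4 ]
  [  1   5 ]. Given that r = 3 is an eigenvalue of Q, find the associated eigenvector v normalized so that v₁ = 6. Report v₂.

-3

Q − 3I = [[-2, -4], [1, 2]].
Solving (Q − 3I)v = 0 gives the eigenspace spanned by (6, -3).
With v₁ = 6, v = (6, -3), so v₂ = -3.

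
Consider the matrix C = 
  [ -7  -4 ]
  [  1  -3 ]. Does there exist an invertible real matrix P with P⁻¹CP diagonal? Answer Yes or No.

Characteristic polynomial: p(μ) = μ^2 + 10μ + 25 = (μ + 5)^2.
μ = -5 has algebraic multiplicity 2; rank(C + 5I) = 1, so geometric multiplicity = 1.
Geometric multiplicity < algebraic multiplicity, so C is not diagonalizable.

No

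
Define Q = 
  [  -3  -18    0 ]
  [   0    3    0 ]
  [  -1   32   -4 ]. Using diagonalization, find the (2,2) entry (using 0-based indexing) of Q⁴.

Characteristic polynomial: μ^3 + 4μ^2 - 9μ - 36 = (μ - 3)(μ + 3)(μ + 4), so the eigenvalues are -4, -3, 3.
μ=3: eigenvector (-3, 1, 5).
μ=-3: eigenvector (1, 0, -1).
μ=-4: eigenvector (0, 0, 1).
P = [[-3, 1, 0], [1, 0, 0], [5, -1, 1]], D = diag(3, -3, -4), P⁻¹ = [[0, 1, 0], [1, 3, 0], [1, -2, 1]].
Q⁴ = P·diag(81, 81, 256)·P⁻¹ = [[81, 0, 0], [0, 81, 0], [175, -350, 256]].
The requested entry is 256.

256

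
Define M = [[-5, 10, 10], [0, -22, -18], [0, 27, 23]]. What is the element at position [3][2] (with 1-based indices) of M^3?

567

Characteristic polynomial: t^3 + 4t^2 - 25t - 100 = (t - 5)(t + 4)(t + 5), so the eigenvalues are -5, -4, 5.
t=5: eigenvector (1, -2, 3).
t=-4: eigenvector (0, 1, -1).
t=-5: eigenvector (1, 0, 0).
P = [[1, 0, 1], [-2, 1, 0], [3, -1, 0]], D = diag(5, -4, -5), P⁻¹ = [[0, 1, 1], [0, 3, 2], [1, -1, -1]].
M³ = P·diag(125, -64, -125)·P⁻¹ = [[-125, 250, 250], [0, -442, -378], [0, 567, 503]].
The requested entry is 567.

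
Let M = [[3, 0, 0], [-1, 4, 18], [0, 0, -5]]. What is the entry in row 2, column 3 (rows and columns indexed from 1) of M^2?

-18

Characteristic polynomial: s^3 - 2s^2 - 23s + 60 = (s - 4)(s - 3)(s + 5), so the eigenvalues are -5, 3, 4.
s=3: eigenvector (1, 1, 0).
s=4: eigenvector (0, 1, 0).
s=-5: eigenvector (0, -2, 1).
P = [[1, 0, 0], [1, 1, -2], [0, 0, 1]], D = diag(3, 4, -5), P⁻¹ = [[1, 0, 0], [-1, 1, 2], [0, 0, 1]].
M² = P·diag(9, 16, 25)·P⁻¹ = [[9, 0, 0], [-7, 16, -18], [0, 0, 25]].
The requested entry is -18.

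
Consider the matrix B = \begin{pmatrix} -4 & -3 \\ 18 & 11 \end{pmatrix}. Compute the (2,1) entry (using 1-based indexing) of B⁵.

Characteristic polynomial: t^2 - 7t + 10 = (t - 5)(t - 2), so the eigenvalues are 2, 5.
t=2: eigenvector (-1, 2).
t=5: eigenvector (-1, 3).
P = [[-1, -1], [2, 3]], D = diag(2, 5), P⁻¹ = [[-3, -1], [2, 1]].
B⁵ = P·diag(32, 3125)·P⁻¹ = [[-6154, -3093], [18558, 9311]].
The requested entry is 18558.

18558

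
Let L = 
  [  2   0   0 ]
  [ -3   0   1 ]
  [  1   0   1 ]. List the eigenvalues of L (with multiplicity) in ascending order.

Characteristic polynomial: p(λ) = λ^3 - 3λ^2 + 2λ = λ(λ - 2)(λ - 1).
Roots (with multiplicity): 0, 1, 2.

0, 1, 2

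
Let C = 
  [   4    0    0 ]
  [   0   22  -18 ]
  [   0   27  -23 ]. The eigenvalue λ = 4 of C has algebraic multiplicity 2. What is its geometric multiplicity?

2

C − 4I = [[0, 0, 0], [0, 18, -18], [0, 27, -27]].
This matrix has rank 1, so its null space has dimension 3 − 1 = 2.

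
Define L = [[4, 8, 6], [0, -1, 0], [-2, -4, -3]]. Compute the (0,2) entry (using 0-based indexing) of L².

Characteristic polynomial: λ^3 - λ = λ(λ - 1)(λ + 1), so the eigenvalues are -1, 0, 1.
λ=0: eigenvector (-3, 0, 2).
λ=-1: eigenvector (-4, 1, 2).
λ=1: eigenvector (-2, 0, 1).
P = [[-3, -4, -2], [0, 1, 0], [2, 2, 1]], D = diag(0, -1, 1), P⁻¹ = [[1, 0, 2], [0, 1, 0], [-2, -2, -3]].
L² = P·diag(0, 1, 1)·P⁻¹ = [[4, 0, 6], [0, 1, 0], [-2, 0, -3]].
The requested entry is 6.

6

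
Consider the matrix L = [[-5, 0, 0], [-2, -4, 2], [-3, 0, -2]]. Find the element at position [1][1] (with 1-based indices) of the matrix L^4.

Characteristic polynomial: t^3 + 11t^2 + 38t + 40 = (t + 2)(t + 4)(t + 5), so the eigenvalues are -5, -4, -2.
t=-5: eigenvector (1, 0, 1).
t=-2: eigenvector (0, 1, 1).
t=-4: eigenvector (0, 1, 0).
P = [[1, 0, 0], [0, 1, 1], [1, 1, 0]], D = diag(-5, -2, -4), P⁻¹ = [[1, 0, 0], [-1, 0, 1], [1, 1, -1]].
L⁴ = P·diag(625, 16, 256)·P⁻¹ = [[625, 0, 0], [240, 256, -240], [609, 0, 16]].
The requested entry is 625.

625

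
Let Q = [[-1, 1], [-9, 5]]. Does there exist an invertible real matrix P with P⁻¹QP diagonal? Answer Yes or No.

Characteristic polynomial: p(t) = t^2 - 4t + 4 = (t - 2)^2.
t = 2 has algebraic multiplicity 2; rank(Q − 2I) = 1, so geometric multiplicity = 1.
Geometric multiplicity < algebraic multiplicity, so Q is not diagonalizable.

No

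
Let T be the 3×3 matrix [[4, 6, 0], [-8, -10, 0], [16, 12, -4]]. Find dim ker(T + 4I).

2

T + 4I = [[8, 6, 0], [-8, -6, 0], [16, 12, 0]].
This matrix has rank 1, so its null space has dimension 3 − 1 = 2.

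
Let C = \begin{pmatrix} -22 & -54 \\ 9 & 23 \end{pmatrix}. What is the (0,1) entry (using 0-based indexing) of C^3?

Characteristic polynomial: r^2 - r - 20 = (r - 5)(r + 4), so the eigenvalues are -4, 5.
r=5: eigenvector (-2, 1).
r=-4: eigenvector (3, -1).
P = [[-2, 3], [1, -1]], D = diag(5, -4), P⁻¹ = [[1, 3], [1, 2]].
C³ = P·diag(125, -64)·P⁻¹ = [[-442, -1134], [189, 503]].
The requested entry is -1134.

-1134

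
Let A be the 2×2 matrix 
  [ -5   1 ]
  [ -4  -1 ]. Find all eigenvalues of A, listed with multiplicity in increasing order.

-3, -3

Characteristic polynomial: p(s) = s^2 + 6s + 9 = (s + 3)^2.
Roots (with multiplicity): -3, -3.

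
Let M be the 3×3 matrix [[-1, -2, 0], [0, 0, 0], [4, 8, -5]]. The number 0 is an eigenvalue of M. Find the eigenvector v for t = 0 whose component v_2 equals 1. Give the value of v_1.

M = [[-1, -2, 0], [0, 0, 0], [4, 8, -5]].
Solving (M)v = 0 gives the eigenspace spanned by (-2, 1, 0).
With v_2 = 1, v = (-2, 1, 0), so v_1 = -2.

-2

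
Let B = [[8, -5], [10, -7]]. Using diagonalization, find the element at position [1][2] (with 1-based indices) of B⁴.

Characteristic polynomial: r^2 - r - 6 = (r - 3)(r + 2), so the eigenvalues are -2, 3.
r=3: eigenvector (-1, -1).
r=-2: eigenvector (-1, -2).
P = [[-1, -1], [-1, -2]], D = diag(3, -2), P⁻¹ = [[-2, 1], [1, -1]].
B⁴ = P·diag(81, 16)·P⁻¹ = [[146, -65], [130, -49]].
The requested entry is -65.

-65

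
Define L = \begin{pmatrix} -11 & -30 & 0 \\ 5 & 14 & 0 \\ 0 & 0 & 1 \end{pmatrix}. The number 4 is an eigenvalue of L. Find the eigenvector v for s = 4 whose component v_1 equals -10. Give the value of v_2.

5

L − 4I = [[-15, -30, 0], [5, 10, 0], [0, 0, -3]].
Solving (L − 4I)v = 0 gives the eigenspace spanned by (-10, 5, 0).
With v_1 = -10, v = (-10, 5, 0), so v_2 = 5.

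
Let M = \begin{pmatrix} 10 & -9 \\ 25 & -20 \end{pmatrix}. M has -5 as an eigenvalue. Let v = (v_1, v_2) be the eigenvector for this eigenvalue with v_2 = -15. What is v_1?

-9

M + 5I = [[15, -9], [25, -15]].
Solving (M + 5I)v = 0 gives the eigenspace spanned by (-9, -15).
With v_2 = -15, v = (-9, -15), so v_1 = -9.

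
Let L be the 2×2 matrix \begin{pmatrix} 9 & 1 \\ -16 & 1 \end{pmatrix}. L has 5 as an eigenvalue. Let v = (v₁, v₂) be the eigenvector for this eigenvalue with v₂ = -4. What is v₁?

L − 5I = [[4, 1], [-16, -4]].
Solving (L − 5I)v = 0 gives the eigenspace spanned by (1, -4).
With v₂ = -4, v = (1, -4), so v₁ = 1.

1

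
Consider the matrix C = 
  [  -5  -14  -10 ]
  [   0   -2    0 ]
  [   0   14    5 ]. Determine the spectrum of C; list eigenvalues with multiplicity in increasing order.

Characteristic polynomial: p(λ) = λ^3 + 2λ^2 - 25λ - 50 = (λ - 5)(λ + 2)(λ + 5).
Roots (with multiplicity): -5, -2, 5.

-5, -2, 5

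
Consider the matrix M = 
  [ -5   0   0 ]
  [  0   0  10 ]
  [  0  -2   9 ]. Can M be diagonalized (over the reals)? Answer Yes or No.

Yes

Characteristic polynomial: p(r) = r^3 - 4r^2 - 25r + 100 = (r - 5)(r - 4)(r + 5).
All 3 eigenvalues are distinct, so M is diagonalizable.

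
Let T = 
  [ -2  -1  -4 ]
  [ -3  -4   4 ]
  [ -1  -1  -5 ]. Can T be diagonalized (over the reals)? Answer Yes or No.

No

Characteristic polynomial: p(r) = r^3 + 11r^2 + 35r + 25 = (r + 1)(r + 5)^2.
r = -5 has algebraic multiplicity 2; rank(T + 5I) = 2, so geometric multiplicity = 1.
Geometric multiplicity < algebraic multiplicity, so T is not diagonalizable.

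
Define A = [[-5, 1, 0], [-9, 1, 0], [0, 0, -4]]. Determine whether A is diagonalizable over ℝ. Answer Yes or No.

No

Characteristic polynomial: p(μ) = μ^3 + 8μ^2 + 20μ + 16 = (μ + 2)^2(μ + 4).
μ = -2 has algebraic multiplicity 2; rank(A + 2I) = 2, so geometric multiplicity = 1.
Geometric multiplicity < algebraic multiplicity, so A is not diagonalizable.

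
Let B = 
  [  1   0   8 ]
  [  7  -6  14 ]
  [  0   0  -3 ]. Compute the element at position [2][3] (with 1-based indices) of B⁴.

-2590

Characteristic polynomial: s^3 + 8s^2 + 9s - 18 = (s - 1)(s + 3)(s + 6), so the eigenvalues are -6, -3, 1.
s=-3: eigenvector (-2, 0, 1).
s=-6: eigenvector (0, 1, 0).
s=1: eigenvector (1, 1, 0).
P = [[-2, 0, 1], [0, 1, 1], [1, 0, 0]], D = diag(-3, -6, 1), P⁻¹ = [[0, 0, 1], [-1, 1, -2], [1, 0, 2]].
B⁴ = P·diag(81, 1296, 1)·P⁻¹ = [[1, 0, -160], [-1295, 1296, -2590], [0, 0, 81]].
The requested entry is -2590.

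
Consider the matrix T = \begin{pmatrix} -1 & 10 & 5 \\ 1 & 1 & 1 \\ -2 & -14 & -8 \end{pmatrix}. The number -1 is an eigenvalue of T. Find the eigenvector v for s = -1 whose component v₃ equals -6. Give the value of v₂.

T + 1I = [[0, 10, 5], [1, 2, 1], [-2, -14, -7]].
Solving (T + 1I)v = 0 gives the eigenspace spanned by (0, 3, -6).
With v₃ = -6, v = (0, 3, -6), so v₂ = 3.

3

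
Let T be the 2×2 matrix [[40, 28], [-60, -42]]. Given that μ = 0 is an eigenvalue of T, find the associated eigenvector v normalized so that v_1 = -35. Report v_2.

T = [[40, 28], [-60, -42]].
Solving (T)v = 0 gives the eigenspace spanned by (-35, 50).
With v_1 = -35, v = (-35, 50), so v_2 = 50.

50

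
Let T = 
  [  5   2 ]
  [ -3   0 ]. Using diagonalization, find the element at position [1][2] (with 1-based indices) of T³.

38

Characteristic polynomial: μ^2 - 5μ + 6 = (μ - 3)(μ - 2), so the eigenvalues are 2, 3.
μ=3: eigenvector (1, -1).
μ=2: eigenvector (-2, 3).
P = [[1, -2], [-1, 3]], D = diag(3, 2), P⁻¹ = [[3, 2], [1, 1]].
T³ = P·diag(27, 8)·P⁻¹ = [[65, 38], [-57, -30]].
The requested entry is 38.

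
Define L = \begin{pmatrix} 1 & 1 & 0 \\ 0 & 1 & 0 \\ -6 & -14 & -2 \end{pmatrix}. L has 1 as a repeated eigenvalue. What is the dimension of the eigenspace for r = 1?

1

L − 1I = [[0, 1, 0], [0, 0, 0], [-6, -14, -3]].
This matrix has rank 2, so its null space has dimension 3 − 2 = 1.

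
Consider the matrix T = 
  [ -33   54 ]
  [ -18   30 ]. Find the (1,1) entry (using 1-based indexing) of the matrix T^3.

-945

Characteristic polynomial: r^2 + 3r - 18 = (r - 3)(r + 6), so the eigenvalues are -6, 3.
r=-6: eigenvector (2, 1).
r=3: eigenvector (-3, -2).
P = [[2, -3], [1, -2]], D = diag(-6, 3), P⁻¹ = [[2, -3], [1, -2]].
T³ = P·diag(-216, 27)·P⁻¹ = [[-945, 1458], [-486, 756]].
The requested entry is -945.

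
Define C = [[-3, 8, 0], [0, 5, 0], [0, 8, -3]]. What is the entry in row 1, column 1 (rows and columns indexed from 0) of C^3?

Characteristic polynomial: t^3 + t^2 - 21t - 45 = (t - 5)(t + 3)^2, so the eigenvalues are -3, -3, 5.
t=-3: eigenvector (1, 0, 0).
t=5: eigenvector (1, 1, 1).
t=-3: eigenvector (0, 0, 1).
P = [[1, 1, 0], [0, 1, 0], [0, 1, 1]], D = diag(-3, 5, -3), P⁻¹ = [[1, -1, 0], [0, 1, 0], [0, -1, 1]].
C³ = P·diag(-27, 125, -27)·P⁻¹ = [[-27, 152, 0], [0, 125, 0], [0, 152, -27]].
The requested entry is 125.

125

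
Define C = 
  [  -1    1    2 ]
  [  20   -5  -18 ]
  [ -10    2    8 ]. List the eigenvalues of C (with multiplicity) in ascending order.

-1, -1, 4

Characteristic polynomial: p(μ) = μ^3 - 2μ^2 - 7μ - 4 = (μ - 4)(μ + 1)^2.
Roots (with multiplicity): -1, -1, 4.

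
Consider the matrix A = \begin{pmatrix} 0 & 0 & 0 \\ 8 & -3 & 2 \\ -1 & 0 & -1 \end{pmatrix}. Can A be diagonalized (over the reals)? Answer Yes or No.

Yes

Characteristic polynomial: p(t) = t^3 + 4t^2 + 3t = t(t + 1)(t + 3).
All 3 eigenvalues are distinct, so A is diagonalizable.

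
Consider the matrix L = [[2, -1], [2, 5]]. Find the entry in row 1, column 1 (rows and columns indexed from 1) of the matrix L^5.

Characteristic polynomial: s^2 - 7s + 12 = (s - 4)(s - 3), so the eigenvalues are 3, 4.
s=3: eigenvector (1, -1).
s=4: eigenvector (1, -2).
P = [[1, 1], [-1, -2]], D = diag(3, 4), P⁻¹ = [[2, 1], [-1, -1]].
L⁵ = P·diag(243, 1024)·P⁻¹ = [[-538, -781], [1562, 1805]].
The requested entry is -538.

-538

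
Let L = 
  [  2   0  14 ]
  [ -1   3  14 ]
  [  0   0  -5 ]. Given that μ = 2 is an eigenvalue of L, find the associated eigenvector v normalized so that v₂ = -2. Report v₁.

L − 2I = [[0, 0, 14], [-1, 1, 14], [0, 0, -7]].
Solving (L − 2I)v = 0 gives the eigenspace spanned by (-2, -2, 0).
With v₂ = -2, v = (-2, -2, 0), so v₁ = -2.

-2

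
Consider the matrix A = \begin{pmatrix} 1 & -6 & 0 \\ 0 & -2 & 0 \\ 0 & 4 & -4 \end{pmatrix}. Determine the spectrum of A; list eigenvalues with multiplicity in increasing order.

Characteristic polynomial: p(t) = t^3 + 5t^2 + 2t - 8 = (t - 1)(t + 2)(t + 4).
Roots (with multiplicity): -4, -2, 1.

-4, -2, 1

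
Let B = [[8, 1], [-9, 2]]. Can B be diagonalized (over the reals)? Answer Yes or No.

No

Characteristic polynomial: p(r) = r^2 - 10r + 25 = (r - 5)^2.
r = 5 has algebraic multiplicity 2; rank(B − 5I) = 1, so geometric multiplicity = 1.
Geometric multiplicity < algebraic multiplicity, so B is not diagonalizable.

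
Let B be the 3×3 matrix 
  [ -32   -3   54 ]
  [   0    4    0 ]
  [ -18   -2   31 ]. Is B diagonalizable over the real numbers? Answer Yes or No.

No

Characteristic polynomial: p(λ) = λ^3 - 3λ^2 - 24λ + 80 = (λ - 4)^2(λ + 5).
λ = 4 has algebraic multiplicity 2; rank(B − 4I) = 2, so geometric multiplicity = 1.
Geometric multiplicity < algebraic multiplicity, so B is not diagonalizable.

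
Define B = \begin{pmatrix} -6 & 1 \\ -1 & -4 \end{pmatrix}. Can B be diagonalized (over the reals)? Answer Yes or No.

Characteristic polynomial: p(t) = t^2 + 10t + 25 = (t + 5)^2.
t = -5 has algebraic multiplicity 2; rank(B + 5I) = 1, so geometric multiplicity = 1.
Geometric multiplicity < algebraic multiplicity, so B is not diagonalizable.

No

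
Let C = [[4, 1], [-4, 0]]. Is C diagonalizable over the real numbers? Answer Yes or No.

Characteristic polynomial: p(λ) = λ^2 - 4λ + 4 = (λ - 2)^2.
λ = 2 has algebraic multiplicity 2; rank(C − 2I) = 1, so geometric multiplicity = 1.
Geometric multiplicity < algebraic multiplicity, so C is not diagonalizable.

No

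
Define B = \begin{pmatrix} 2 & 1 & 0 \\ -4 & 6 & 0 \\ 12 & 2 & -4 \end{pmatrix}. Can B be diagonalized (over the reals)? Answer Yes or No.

Characteristic polynomial: p(s) = s^3 - 4s^2 - 16s + 64 = (s - 4)^2(s + 4).
s = 4 has algebraic multiplicity 2; rank(B − 4I) = 2, so geometric multiplicity = 1.
Geometric multiplicity < algebraic multiplicity, so B is not diagonalizable.

No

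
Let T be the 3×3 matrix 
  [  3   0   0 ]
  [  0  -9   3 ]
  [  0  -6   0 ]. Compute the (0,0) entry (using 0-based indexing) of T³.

27

Characteristic polynomial: λ^3 + 6λ^2 - 9λ - 54 = (λ - 3)(λ + 3)(λ + 6), so the eigenvalues are -6, -3, 3.
λ=3: eigenvector (1, 0, 0).
λ=-3: eigenvector (0, -1, -2).
λ=-6: eigenvector (0, 1, 1).
P = [[1, 0, 0], [0, -1, 1], [0, -2, 1]], D = diag(3, -3, -6), P⁻¹ = [[1, 0, 0], [0, 1, -1], [0, 2, -1]].
T³ = P·diag(27, -27, -216)·P⁻¹ = [[27, 0, 0], [0, -405, 189], [0, -378, 162]].
The requested entry is 27.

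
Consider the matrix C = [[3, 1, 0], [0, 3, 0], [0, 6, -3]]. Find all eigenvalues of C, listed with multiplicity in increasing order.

Characteristic polynomial: p(r) = r^3 - 3r^2 - 9r + 27 = (r - 3)^2(r + 3).
Roots (with multiplicity): -3, 3, 3.

-3, 3, 3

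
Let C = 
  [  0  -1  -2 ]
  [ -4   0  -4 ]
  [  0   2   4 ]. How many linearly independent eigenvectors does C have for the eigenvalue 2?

C − 2I = [[-2, -1, -2], [-4, -2, -4], [0, 2, 2]].
This matrix has rank 2, so its null space has dimension 3 − 2 = 1.

1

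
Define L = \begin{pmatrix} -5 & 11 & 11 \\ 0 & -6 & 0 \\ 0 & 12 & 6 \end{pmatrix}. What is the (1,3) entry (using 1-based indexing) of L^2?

Characteristic polynomial: λ^3 + 5λ^2 - 36λ - 180 = (λ - 6)(λ + 5)(λ + 6), so the eigenvalues are -6, -5, 6.
λ=-5: eigenvector (1, 0, 0).
λ=-6: eigenvector (0, 1, -1).
λ=6: eigenvector (1, 0, 1).
P = [[1, 0, 1], [0, 1, 0], [0, -1, 1]], D = diag(-5, -6, 6), P⁻¹ = [[1, -1, -1], [0, 1, 0], [0, 1, 1]].
L² = P·diag(25, 36, 36)·P⁻¹ = [[25, 11, 11], [0, 36, 0], [0, 0, 36]].
The requested entry is 11.

11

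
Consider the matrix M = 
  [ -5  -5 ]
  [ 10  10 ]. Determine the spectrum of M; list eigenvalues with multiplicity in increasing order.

0, 5

Characteristic polynomial: p(t) = t^2 - 5t = t(t - 5).
Roots (with multiplicity): 0, 5.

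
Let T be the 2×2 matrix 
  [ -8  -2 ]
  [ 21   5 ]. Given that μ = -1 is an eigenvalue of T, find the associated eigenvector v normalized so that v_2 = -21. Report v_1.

6

T + 1I = [[-7, -2], [21, 6]].
Solving (T + 1I)v = 0 gives the eigenspace spanned by (6, -21).
With v_2 = -21, v = (6, -21), so v_1 = 6.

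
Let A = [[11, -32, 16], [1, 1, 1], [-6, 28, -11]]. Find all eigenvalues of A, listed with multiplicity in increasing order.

Characteristic polynomial: p(μ) = μ^3 - μ^2 - 21μ + 45 = (μ - 3)^2(μ + 5).
Roots (with multiplicity): -5, 3, 3.

-5, 3, 3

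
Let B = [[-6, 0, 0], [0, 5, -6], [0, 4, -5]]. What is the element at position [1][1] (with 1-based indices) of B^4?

1296

Characteristic polynomial: r^3 + 6r^2 - r - 6 = (r - 1)(r + 1)(r + 6), so the eigenvalues are -6, -1, 1.
r=-6: eigenvector (1, 0, 0).
r=1: eigenvector (0, 3, 2).
r=-1: eigenvector (0, 1, 1).
P = [[1, 0, 0], [0, 3, 1], [0, 2, 1]], D = diag(-6, 1, -1), P⁻¹ = [[1, 0, 0], [0, 1, -1], [0, -2, 3]].
B⁴ = P·diag(1296, 1, 1)·P⁻¹ = [[1296, 0, 0], [0, 1, 0], [0, 0, 1]].
The requested entry is 1296.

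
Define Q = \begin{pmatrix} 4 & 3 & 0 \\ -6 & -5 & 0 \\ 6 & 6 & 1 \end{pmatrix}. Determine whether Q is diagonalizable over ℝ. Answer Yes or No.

Characteristic polynomial: p(s) = s^3 - 3s + 2 = (s - 1)^2(s + 2).
s = 1 has algebraic multiplicity 2; rank(Q − 1I) = 1, so geometric multiplicity = 2.
Every eigenvalue has geometric = algebraic multiplicity, so Q is diagonalizable.

Yes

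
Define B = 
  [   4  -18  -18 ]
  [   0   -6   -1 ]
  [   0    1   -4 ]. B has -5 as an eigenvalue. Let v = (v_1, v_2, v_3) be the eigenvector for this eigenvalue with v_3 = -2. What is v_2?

B + 5I = [[9, -18, -18], [0, -1, -1], [0, 1, 1]].
Solving (B + 5I)v = 0 gives the eigenspace spanned by (0, 2, -2).
With v_3 = -2, v = (0, 2, -2), so v_2 = 2.

2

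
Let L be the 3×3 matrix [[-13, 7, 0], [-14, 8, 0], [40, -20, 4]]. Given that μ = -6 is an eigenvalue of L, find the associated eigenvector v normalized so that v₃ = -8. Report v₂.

L + 6I = [[-7, 7, 0], [-14, 14, 0], [40, -20, 10]].
Solving (L + 6I)v = 0 gives the eigenspace spanned by (4, 4, -8).
With v₃ = -8, v = (4, 4, -8), so v₂ = 4.

4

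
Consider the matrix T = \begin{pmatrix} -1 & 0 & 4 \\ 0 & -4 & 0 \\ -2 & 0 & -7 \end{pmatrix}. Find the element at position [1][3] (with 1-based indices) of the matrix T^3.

196

Characteristic polynomial: r^3 + 12r^2 + 47r + 60 = (r + 3)(r + 4)(r + 5), so the eigenvalues are -5, -4, -3.
r=-3: eigenvector (2, 0, -1).
r=-4: eigenvector (0, 1, 0).
r=-5: eigenvector (-1, 0, 1).
P = [[2, 0, -1], [0, 1, 0], [-1, 0, 1]], D = diag(-3, -4, -5), P⁻¹ = [[1, 0, 1], [0, 1, 0], [1, 0, 2]].
T³ = P·diag(-27, -64, -125)·P⁻¹ = [[71, 0, 196], [0, -64, 0], [-98, 0, -223]].
The requested entry is 196.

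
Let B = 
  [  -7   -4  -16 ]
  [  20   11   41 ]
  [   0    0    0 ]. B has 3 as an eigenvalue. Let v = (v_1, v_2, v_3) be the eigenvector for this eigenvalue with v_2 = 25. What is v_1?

-10

B − 3I = [[-10, -4, -16], [20, 8, 41], [0, 0, -3]].
Solving (B − 3I)v = 0 gives the eigenspace spanned by (-10, 25, 0).
With v_2 = 25, v = (-10, 25, 0), so v_1 = -10.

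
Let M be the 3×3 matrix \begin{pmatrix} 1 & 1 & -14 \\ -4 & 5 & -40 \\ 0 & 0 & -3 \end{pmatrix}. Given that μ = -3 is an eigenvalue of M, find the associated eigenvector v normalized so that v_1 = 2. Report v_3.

1

M + 3I = [[4, 1, -14], [-4, 8, -40], [0, 0, 0]].
Solving (M + 3I)v = 0 gives the eigenspace spanned by (2, 6, 1).
With v_1 = 2, v = (2, 6, 1), so v_3 = 1.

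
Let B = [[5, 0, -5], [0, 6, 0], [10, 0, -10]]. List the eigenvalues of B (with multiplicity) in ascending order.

-5, 0, 6

Characteristic polynomial: p(r) = r^3 - r^2 - 30r = r(r - 6)(r + 5).
Roots (with multiplicity): -5, 0, 6.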